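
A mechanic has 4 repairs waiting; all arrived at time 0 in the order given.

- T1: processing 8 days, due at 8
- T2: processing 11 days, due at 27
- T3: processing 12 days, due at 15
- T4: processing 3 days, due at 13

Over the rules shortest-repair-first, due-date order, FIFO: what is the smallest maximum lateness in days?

SPT (increasing processing time): T4 T1 T2 T3.
T4: 0→3, due 13, lateness -10
T1: 3→11, due 8, lateness 3
T2: 11→22, due 27, lateness -5
T3: 22→34, due 15, lateness 19
Maximum = 19.
EDD (increasing due date): T1 T4 T3 T2.
T1: 0→8, due 8, lateness 0
T4: 8→11, due 13, lateness -2
T3: 11→23, due 15, lateness 8
T2: 23→34, due 27, lateness 7
Maximum = 8.
FIFO (arrival order): T1 T2 T3 T4.
T1: 0→8, due 8, lateness 0
T2: 8→19, due 27, lateness -8
T3: 19→31, due 15, lateness 16
T4: 31→34, due 13, lateness 21
Maximum = 21.
SPT 19, EDD 8, FIFO 21 → minimum 8.

8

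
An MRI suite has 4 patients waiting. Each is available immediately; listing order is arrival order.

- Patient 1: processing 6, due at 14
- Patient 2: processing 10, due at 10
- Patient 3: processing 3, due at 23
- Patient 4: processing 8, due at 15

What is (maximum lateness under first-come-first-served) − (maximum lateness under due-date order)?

3

FIFO (arrival order): Patient 1 Patient 2 Patient 3 Patient 4.
Patient 1: 0→6, due 14, lateness -8
Patient 2: 6→16, due 10, lateness 6
Patient 3: 16→19, due 23, lateness -4
Patient 4: 19→27, due 15, lateness 12
Maximum = 12.
EDD (increasing due date): Patient 2 Patient 1 Patient 4 Patient 3.
Patient 2: 0→10, due 10, lateness 0
Patient 1: 10→16, due 14, lateness 2
Patient 4: 16→24, due 15, lateness 9
Patient 3: 24→27, due 23, lateness 4
Maximum = 9.
Difference = 12 − 9 = 3.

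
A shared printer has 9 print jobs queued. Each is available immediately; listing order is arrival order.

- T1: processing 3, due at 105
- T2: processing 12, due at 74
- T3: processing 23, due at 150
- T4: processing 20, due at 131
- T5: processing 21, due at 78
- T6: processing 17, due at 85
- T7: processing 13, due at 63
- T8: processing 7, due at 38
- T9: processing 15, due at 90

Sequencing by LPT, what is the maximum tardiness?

LPT (decreasing processing time): T3 T5 T4 T6 T9 T7 T2 T8 T1.
T3: 0→23, due 150, tardiness 0
T5: 23→44, due 78, tardiness 0
T4: 44→64, due 131, tardiness 0
T6: 64→81, due 85, tardiness 0
T9: 81→96, due 90, tardiness 6
T7: 96→109, due 63, tardiness 46
T2: 109→121, due 74, tardiness 47
T8: 121→128, due 38, tardiness 90
T1: 128→131, due 105, tardiness 26
Maximum = 90.

90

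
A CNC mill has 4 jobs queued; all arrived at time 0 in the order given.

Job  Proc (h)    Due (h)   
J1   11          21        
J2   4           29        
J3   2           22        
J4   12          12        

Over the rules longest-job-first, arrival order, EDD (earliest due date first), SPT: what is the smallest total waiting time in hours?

LPT (decreasing processing time): J4 J1 J2 J3.
J4: waits 0, runs 0→12
J1: waits 12, runs 12→23
J2: waits 23, runs 23→27
J3: waits 27, runs 27→29
Sum = 0+12+23+27 = 62.
FIFO (arrival order): J1 J2 J3 J4.
J1: waits 0, runs 0→11
J2: waits 11, runs 11→15
J3: waits 15, runs 15→17
J4: waits 17, runs 17→29
Sum = 0+11+15+17 = 43.
EDD (increasing due date): J4 J1 J3 J2.
J4: waits 0, runs 0→12
J1: waits 12, runs 12→23
J3: waits 23, runs 23→25
J2: waits 25, runs 25→29
Sum = 0+12+23+25 = 60.
SPT (increasing processing time): J3 J2 J1 J4.
J3: waits 0, runs 0→2
J2: waits 2, runs 2→6
J1: waits 6, runs 6→17
J4: waits 17, runs 17→29
Sum = 0+2+6+17 = 25.
LPT 62, FIFO 43, EDD 60, SPT 25 → minimum 25.

25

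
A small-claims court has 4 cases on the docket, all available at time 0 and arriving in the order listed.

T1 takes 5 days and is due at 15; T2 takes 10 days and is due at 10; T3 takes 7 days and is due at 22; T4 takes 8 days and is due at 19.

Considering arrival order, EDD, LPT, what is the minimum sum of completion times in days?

FIFO (arrival order): T1 T2 T3 T4.
T1: 0→5
T2: 5→15
T3: 15→22
T4: 22→30
Sum = 5+15+22+30 = 72.
EDD (increasing due date): T2 T1 T4 T3.
T2: 0→10
T1: 10→15
T4: 15→23
T3: 23→30
Sum = 10+15+23+30 = 78.
LPT (decreasing processing time): T2 T4 T3 T1.
T2: 0→10
T4: 10→18
T3: 18→25
T1: 25→30
Sum = 10+18+25+30 = 83.
FIFO 72, EDD 78, LPT 83 → minimum 72.

72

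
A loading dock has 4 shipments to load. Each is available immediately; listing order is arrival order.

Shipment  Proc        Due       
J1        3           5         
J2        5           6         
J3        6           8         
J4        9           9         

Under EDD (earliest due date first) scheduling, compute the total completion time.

48

EDD (increasing due date): J1 J2 J3 J4.
J1: 0→3
J2: 3→8
J3: 8→14
J4: 14→23
Sum = 3+8+14+23 = 48.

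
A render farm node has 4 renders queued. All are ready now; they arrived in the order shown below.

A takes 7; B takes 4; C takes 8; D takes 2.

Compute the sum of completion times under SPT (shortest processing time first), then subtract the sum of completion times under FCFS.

SPT (increasing processing time): D B A C.
D: 0→2
B: 2→6
A: 6→13
C: 13→21
Sum = 2+6+13+21 = 42.
FIFO (arrival order): A B C D.
A: 0→7
B: 7→11
C: 11→19
D: 19→21
Sum = 7+11+19+21 = 58.
Difference = 42 − 58 = -16.

-16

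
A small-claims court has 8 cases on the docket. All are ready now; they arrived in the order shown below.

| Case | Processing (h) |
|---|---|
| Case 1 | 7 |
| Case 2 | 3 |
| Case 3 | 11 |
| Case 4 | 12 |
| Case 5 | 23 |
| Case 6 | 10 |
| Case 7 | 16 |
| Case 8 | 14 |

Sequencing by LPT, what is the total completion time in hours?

LPT (decreasing processing time): Case 5 Case 7 Case 8 Case 4 Case 3 Case 6 Case 1 Case 2.
Case 5: 0→23
Case 7: 23→39
Case 8: 39→53
Case 4: 53→65
Case 3: 65→76
Case 6: 76→86
Case 1: 86→93
Case 2: 93→96
Sum = 23+39+53+65+76+86+93+96 = 531.

531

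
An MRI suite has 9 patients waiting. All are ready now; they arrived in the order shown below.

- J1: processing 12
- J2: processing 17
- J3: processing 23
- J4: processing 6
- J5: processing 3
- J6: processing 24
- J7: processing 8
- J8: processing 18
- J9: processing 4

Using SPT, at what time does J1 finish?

SPT (increasing processing time): J5 J9 J4 J7 J1 J2 J8 J3 J6.
J5: 0→3
J9: 3→7
J4: 7→13
J7: 13→21
J1: 21→33

33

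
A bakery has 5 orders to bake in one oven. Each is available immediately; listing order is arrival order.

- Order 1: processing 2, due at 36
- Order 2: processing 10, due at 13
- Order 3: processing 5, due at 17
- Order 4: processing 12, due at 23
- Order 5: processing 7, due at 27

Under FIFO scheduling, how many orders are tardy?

FIFO (arrival order): Order 1 Order 2 Order 3 Order 4 Order 5.
Order 1: 0→2, due 36, tardiness 0
Order 2: 2→12, due 13, tardiness 0
Order 3: 12→17, due 17, tardiness 0
Order 4: 17→29, due 23, tardiness 6
Order 5: 29→36, due 27, tardiness 9
Late orders: 2.

2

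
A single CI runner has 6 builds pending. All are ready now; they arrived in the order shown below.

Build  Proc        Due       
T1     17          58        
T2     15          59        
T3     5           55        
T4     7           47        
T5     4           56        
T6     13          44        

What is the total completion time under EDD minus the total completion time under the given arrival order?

EDD (increasing due date): T6 T4 T3 T5 T1 T2.
T6: 0→13
T4: 13→20
T3: 20→25
T5: 25→29
T1: 29→46
T2: 46→61
Sum = 13+20+25+29+46+61 = 194.
FIFO (arrival order): T1 T2 T3 T4 T5 T6.
T1: 0→17
T2: 17→32
T3: 32→37
T4: 37→44
T5: 44→48
T6: 48→61
Sum = 17+32+37+44+48+61 = 239.
Difference = 194 − 239 = -45.

-45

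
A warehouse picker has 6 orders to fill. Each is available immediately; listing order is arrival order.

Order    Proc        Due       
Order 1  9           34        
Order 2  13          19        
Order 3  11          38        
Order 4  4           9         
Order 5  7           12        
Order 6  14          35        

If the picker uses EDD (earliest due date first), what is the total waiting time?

EDD (increasing due date): Order 4 Order 5 Order 2 Order 1 Order 6 Order 3.
Order 4: waits 0, runs 0→4
Order 5: waits 4, runs 4→11
Order 2: waits 11, runs 11→24
Order 1: waits 24, runs 24→33
Order 6: waits 33, runs 33→47
Order 3: waits 47, runs 47→58
Sum = 0+4+11+24+33+47 = 119.

119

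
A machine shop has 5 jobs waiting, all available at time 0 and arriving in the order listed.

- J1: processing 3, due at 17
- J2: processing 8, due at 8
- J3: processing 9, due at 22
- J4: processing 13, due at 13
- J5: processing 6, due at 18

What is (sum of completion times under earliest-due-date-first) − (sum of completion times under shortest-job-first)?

EDD (increasing due date): J2 J4 J1 J5 J3.
J2: 0→8
J4: 8→21
J1: 21→24
J5: 24→30
J3: 30→39
Sum = 8+21+24+30+39 = 122.
SPT (increasing processing time): J1 J5 J2 J3 J4.
J1: 0→3
J5: 3→9
J2: 9→17
J3: 17→26
J4: 26→39
Sum = 3+9+17+26+39 = 94.
Difference = 122 − 94 = 28.

28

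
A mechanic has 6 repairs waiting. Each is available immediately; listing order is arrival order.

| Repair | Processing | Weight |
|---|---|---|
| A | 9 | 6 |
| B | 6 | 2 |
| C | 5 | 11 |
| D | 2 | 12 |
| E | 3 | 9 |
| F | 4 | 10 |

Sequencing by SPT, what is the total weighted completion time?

527

SPT (increasing processing time): D E F C B A.
D: finishes 2, weight 12, w·C = 24
E: finishes 5, weight 9, w·C = 45
F: finishes 9, weight 10, w·C = 90
C: finishes 14, weight 11, w·C = 154
B: finishes 20, weight 2, w·C = 40
A: finishes 29, weight 6, w·C = 174
Sum = 24+45+90+154+40+174 = 527.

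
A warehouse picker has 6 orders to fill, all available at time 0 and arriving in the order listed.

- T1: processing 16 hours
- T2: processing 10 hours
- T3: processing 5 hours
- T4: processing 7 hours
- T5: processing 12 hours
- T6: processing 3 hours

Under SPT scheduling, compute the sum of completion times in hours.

SPT (increasing processing time): T6 T3 T4 T2 T5 T1.
T6: 0→3
T3: 3→8
T4: 8→15
T2: 15→25
T5: 25→37
T1: 37→53
Sum = 3+8+15+25+37+53 = 141.

141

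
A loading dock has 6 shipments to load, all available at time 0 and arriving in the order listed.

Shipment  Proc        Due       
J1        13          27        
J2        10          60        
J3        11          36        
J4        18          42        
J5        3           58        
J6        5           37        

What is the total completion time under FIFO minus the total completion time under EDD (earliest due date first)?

FIFO (arrival order): J1 J2 J3 J4 J5 J6.
J1: 0→13
J2: 13→23
J3: 23→34
J4: 34→52
J5: 52→55
J6: 55→60
Sum = 13+23+34+52+55+60 = 237.
EDD (increasing due date): J1 J3 J6 J4 J5 J2.
J1: 0→13
J3: 13→24
J6: 24→29
J4: 29→47
J5: 47→50
J2: 50→60
Sum = 13+24+29+47+50+60 = 223.
Difference = 237 − 223 = 14.

14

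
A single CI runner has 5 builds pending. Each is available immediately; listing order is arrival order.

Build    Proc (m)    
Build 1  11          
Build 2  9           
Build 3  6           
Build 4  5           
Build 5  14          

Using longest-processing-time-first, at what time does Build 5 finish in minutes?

14

LPT (decreasing processing time): Build 5 Build 1 Build 2 Build 3 Build 4.
Build 5: 0→14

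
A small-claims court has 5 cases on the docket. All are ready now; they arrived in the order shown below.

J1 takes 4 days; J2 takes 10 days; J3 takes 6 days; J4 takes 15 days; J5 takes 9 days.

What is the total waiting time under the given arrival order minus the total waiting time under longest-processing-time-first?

-41

FIFO (arrival order): J1 J2 J3 J4 J5.
J1: waits 0, runs 0→4
J2: waits 4, runs 4→14
J3: waits 14, runs 14→20
J4: waits 20, runs 20→35
J5: waits 35, runs 35→44
Sum = 0+4+14+20+35 = 73.
LPT (decreasing processing time): J4 J2 J5 J3 J1.
J4: waits 0, runs 0→15
J2: waits 15, runs 15→25
J5: waits 25, runs 25→34
J3: waits 34, runs 34→40
J1: waits 40, runs 40→44
Sum = 0+15+25+34+40 = 114.
Difference = 73 − 114 = -41.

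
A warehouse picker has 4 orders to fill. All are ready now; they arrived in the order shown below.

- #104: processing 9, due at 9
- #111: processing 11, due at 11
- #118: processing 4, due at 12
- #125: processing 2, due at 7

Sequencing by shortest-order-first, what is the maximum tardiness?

SPT (increasing processing time): #125 #118 #104 #111.
#125: 0→2, due 7, tardiness 0
#118: 2→6, due 12, tardiness 0
#104: 6→15, due 9, tardiness 6
#111: 15→26, due 11, tardiness 15
Maximum = 15.

15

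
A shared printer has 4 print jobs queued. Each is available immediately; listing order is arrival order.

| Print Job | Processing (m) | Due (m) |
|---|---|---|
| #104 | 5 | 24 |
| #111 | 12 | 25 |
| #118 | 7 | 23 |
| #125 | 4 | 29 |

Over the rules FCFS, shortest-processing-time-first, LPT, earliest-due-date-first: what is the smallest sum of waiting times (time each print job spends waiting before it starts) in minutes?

29

FIFO (arrival order): #104 #111 #118 #125.
#104: waits 0, runs 0→5
#111: waits 5, runs 5→17
#118: waits 17, runs 17→24
#125: waits 24, runs 24→28
Sum = 0+5+17+24 = 46.
SPT (increasing processing time): #125 #104 #118 #111.
#125: waits 0, runs 0→4
#104: waits 4, runs 4→9
#118: waits 9, runs 9→16
#111: waits 16, runs 16→28
Sum = 0+4+9+16 = 29.
LPT (decreasing processing time): #111 #118 #104 #125.
#111: waits 0, runs 0→12
#118: waits 12, runs 12→19
#104: waits 19, runs 19→24
#125: waits 24, runs 24→28
Sum = 0+12+19+24 = 55.
EDD (increasing due date): #118 #104 #111 #125.
#118: waits 0, runs 0→7
#104: waits 7, runs 7→12
#111: waits 12, runs 12→24
#125: waits 24, runs 24→28
Sum = 0+7+12+24 = 43.
FIFO 46, SPT 29, LPT 55, EDD 43 → minimum 29.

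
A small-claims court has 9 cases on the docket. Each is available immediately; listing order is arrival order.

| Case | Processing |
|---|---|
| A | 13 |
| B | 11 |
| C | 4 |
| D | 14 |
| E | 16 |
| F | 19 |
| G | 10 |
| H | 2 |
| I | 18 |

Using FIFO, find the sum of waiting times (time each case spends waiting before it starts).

FIFO (arrival order): A B C D E F G H I.
A: waits 0, runs 0→13
B: waits 13, runs 13→24
C: waits 24, runs 24→28
D: waits 28, runs 28→42
E: waits 42, runs 42→58
F: waits 58, runs 58→77
G: waits 77, runs 77→87
H: waits 87, runs 87→89
I: waits 89, runs 89→107
Sum = 0+13+24+28+42+58+77+87+89 = 418.

418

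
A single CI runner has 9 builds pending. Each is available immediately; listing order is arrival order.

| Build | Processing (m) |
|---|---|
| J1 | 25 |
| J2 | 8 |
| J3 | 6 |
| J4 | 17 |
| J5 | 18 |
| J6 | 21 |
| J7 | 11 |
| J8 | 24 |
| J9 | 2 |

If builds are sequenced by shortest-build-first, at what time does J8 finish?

107

SPT (increasing processing time): J9 J3 J2 J7 J4 J5 J6 J8 J1.
J9: 0→2
J3: 2→8
J2: 8→16
J7: 16→27
J4: 27→44
J5: 44→62
J6: 62→83
J8: 83→107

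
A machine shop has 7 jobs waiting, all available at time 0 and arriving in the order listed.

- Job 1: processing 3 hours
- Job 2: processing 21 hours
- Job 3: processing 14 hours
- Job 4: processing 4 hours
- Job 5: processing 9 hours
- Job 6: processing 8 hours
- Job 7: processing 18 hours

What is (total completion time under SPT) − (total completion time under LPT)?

-176

SPT (increasing processing time): Job 1 Job 4 Job 6 Job 5 Job 3 Job 7 Job 2.
Job 1: 0→3
Job 4: 3→7
Job 6: 7→15
Job 5: 15→24
Job 3: 24→38
Job 7: 38→56
Job 2: 56→77
Sum = 3+7+15+24+38+56+77 = 220.
LPT (decreasing processing time): Job 2 Job 7 Job 3 Job 5 Job 6 Job 4 Job 1.
Job 2: 0→21
Job 7: 21→39
Job 3: 39→53
Job 5: 53→62
Job 6: 62→70
Job 4: 70→74
Job 1: 74→77
Sum = 21+39+53+62+70+74+77 = 396.
Difference = 220 − 396 = -176.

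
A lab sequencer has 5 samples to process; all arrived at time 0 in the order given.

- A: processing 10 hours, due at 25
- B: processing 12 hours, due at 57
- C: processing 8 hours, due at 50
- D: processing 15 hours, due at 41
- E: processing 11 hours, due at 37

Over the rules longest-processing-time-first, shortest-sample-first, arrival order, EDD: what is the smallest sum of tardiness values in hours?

LPT (decreasing processing time): D B E A C.
D: 0→15, due 41, tardiness 0
B: 15→27, due 57, tardiness 0
E: 27→38, due 37, tardiness 1
A: 38→48, due 25, tardiness 23
C: 48→56, due 50, tardiness 6
Sum = 0+0+1+23+6 = 30.
SPT (increasing processing time): C A E B D.
C: 0→8, due 50, tardiness 0
A: 8→18, due 25, tardiness 0
E: 18→29, due 37, tardiness 0
B: 29→41, due 57, tardiness 0
D: 41→56, due 41, tardiness 15
Sum = 0+0+0+0+15 = 15.
FIFO (arrival order): A B C D E.
A: 0→10, due 25, tardiness 0
B: 10→22, due 57, tardiness 0
C: 22→30, due 50, tardiness 0
D: 30→45, due 41, tardiness 4
E: 45→56, due 37, tardiness 19
Sum = 0+0+0+4+19 = 23.
EDD (increasing due date): A E D C B.
A: 0→10, due 25, tardiness 0
E: 10→21, due 37, tardiness 0
D: 21→36, due 41, tardiness 0
C: 36→44, due 50, tardiness 0
B: 44→56, due 57, tardiness 0
Sum = 0+0+0+0+0 = 0.
LPT 30, SPT 15, FIFO 23, EDD 0 → minimum 0.

0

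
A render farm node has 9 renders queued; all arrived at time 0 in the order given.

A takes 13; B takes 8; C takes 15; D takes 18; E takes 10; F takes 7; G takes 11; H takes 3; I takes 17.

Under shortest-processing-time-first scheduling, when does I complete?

SPT (increasing processing time): H F B E G A C I D.
H: 0→3
F: 3→10
B: 10→18
E: 18→28
G: 28→39
A: 39→52
C: 52→67
I: 67→84

84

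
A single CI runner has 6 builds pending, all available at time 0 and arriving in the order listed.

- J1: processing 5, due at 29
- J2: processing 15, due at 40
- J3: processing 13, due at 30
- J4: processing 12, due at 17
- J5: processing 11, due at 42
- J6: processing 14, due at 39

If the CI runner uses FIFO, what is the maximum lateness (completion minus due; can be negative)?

FIFO (arrival order): J1 J2 J3 J4 J5 J6.
J1: 0→5, due 29, lateness -24
J2: 5→20, due 40, lateness -20
J3: 20→33, due 30, lateness 3
J4: 33→45, due 17, lateness 28
J5: 45→56, due 42, lateness 14
J6: 56→70, due 39, lateness 31
Maximum = 31.

31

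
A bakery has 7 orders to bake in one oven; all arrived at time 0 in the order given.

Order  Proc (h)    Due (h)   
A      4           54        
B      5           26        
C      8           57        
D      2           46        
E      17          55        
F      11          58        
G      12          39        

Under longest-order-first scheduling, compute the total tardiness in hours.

43

LPT (decreasing processing time): E G F C B A D.
E: 0→17, due 55, tardiness 0
G: 17→29, due 39, tardiness 0
F: 29→40, due 58, tardiness 0
C: 40→48, due 57, tardiness 0
B: 48→53, due 26, tardiness 27
A: 53→57, due 54, tardiness 3
D: 57→59, due 46, tardiness 13
Sum = 0+0+0+0+27+3+13 = 43.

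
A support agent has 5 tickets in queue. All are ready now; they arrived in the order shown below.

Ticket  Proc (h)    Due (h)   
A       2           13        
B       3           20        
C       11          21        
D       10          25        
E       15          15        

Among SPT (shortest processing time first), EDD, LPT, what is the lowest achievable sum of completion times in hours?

SPT (increasing processing time): A B D C E.
A: 0→2
B: 2→5
D: 5→15
C: 15→26
E: 26→41
Sum = 2+5+15+26+41 = 89.
EDD (increasing due date): A E B C D.
A: 0→2
E: 2→17
B: 17→20
C: 20→31
D: 31→41
Sum = 2+17+20+31+41 = 111.
LPT (decreasing processing time): E C D B A.
E: 0→15
C: 15→26
D: 26→36
B: 36→39
A: 39→41
Sum = 15+26+36+39+41 = 157.
SPT 89, EDD 111, LPT 157 → minimum 89.

89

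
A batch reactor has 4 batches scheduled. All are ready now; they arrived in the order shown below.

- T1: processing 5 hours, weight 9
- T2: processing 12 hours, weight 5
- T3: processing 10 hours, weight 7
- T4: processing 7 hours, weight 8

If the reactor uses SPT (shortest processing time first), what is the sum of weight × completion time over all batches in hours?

SPT (increasing processing time): T1 T4 T3 T2.
T1: finishes 5, weight 9, w·C = 45
T4: finishes 12, weight 8, w·C = 96
T3: finishes 22, weight 7, w·C = 154
T2: finishes 34, weight 5, w·C = 170
Sum = 45+96+154+170 = 465.

465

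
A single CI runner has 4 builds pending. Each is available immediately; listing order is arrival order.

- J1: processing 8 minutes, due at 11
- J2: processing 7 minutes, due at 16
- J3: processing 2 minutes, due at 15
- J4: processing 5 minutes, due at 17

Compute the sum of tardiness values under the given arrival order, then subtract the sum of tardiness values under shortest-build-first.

FIFO (arrival order): J1 J2 J3 J4.
J1: 0→8, due 11, tardiness 0
J2: 8→15, due 16, tardiness 0
J3: 15→17, due 15, tardiness 2
J4: 17→22, due 17, tardiness 5
Sum = 0+0+2+5 = 7.
SPT (increasing processing time): J3 J4 J2 J1.
J3: 0→2, due 15, tardiness 0
J4: 2→7, due 17, tardiness 0
J2: 7→14, due 16, tardiness 0
J1: 14→22, due 11, tardiness 11
Sum = 0+0+0+11 = 11.
Difference = 7 − 11 = -4.

-4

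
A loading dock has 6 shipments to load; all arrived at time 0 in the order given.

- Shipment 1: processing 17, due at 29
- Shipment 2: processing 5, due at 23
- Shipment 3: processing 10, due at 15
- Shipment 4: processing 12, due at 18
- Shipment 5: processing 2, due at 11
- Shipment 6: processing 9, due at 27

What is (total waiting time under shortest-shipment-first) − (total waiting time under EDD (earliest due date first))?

-16

SPT (increasing processing time): Shipment 5 Shipment 2 Shipment 6 Shipment 3 Shipment 4 Shipment 1.
Shipment 5: waits 0, runs 0→2
Shipment 2: waits 2, runs 2→7
Shipment 6: waits 7, runs 7→16
Shipment 3: waits 16, runs 16→26
Shipment 4: waits 26, runs 26→38
Shipment 1: waits 38, runs 38→55
Sum = 0+2+7+16+26+38 = 89.
EDD (increasing due date): Shipment 5 Shipment 3 Shipment 4 Shipment 2 Shipment 6 Shipment 1.
Shipment 5: waits 0, runs 0→2
Shipment 3: waits 2, runs 2→12
Shipment 4: waits 12, runs 12→24
Shipment 2: waits 24, runs 24→29
Shipment 6: waits 29, runs 29→38
Shipment 1: waits 38, runs 38→55
Sum = 0+2+12+24+29+38 = 105.
Difference = 89 − 105 = -16.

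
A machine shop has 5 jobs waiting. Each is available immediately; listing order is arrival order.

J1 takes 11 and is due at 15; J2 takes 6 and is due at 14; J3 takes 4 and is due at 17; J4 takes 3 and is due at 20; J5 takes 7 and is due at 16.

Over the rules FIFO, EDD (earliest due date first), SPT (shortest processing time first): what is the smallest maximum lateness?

FIFO (arrival order): J1 J2 J3 J4 J5.
J1: 0→11, due 15, lateness -4
J2: 11→17, due 14, lateness 3
J3: 17→21, due 17, lateness 4
J4: 21→24, due 20, lateness 4
J5: 24→31, due 16, lateness 15
Maximum = 15.
EDD (increasing due date): J2 J1 J5 J3 J4.
J2: 0→6, due 14, lateness -8
J1: 6→17, due 15, lateness 2
J5: 17→24, due 16, lateness 8
J3: 24→28, due 17, lateness 11
J4: 28→31, due 20, lateness 11
Maximum = 11.
SPT (increasing processing time): J4 J3 J2 J5 J1.
J4: 0→3, due 20, lateness -17
J3: 3→7, due 17, lateness -10
J2: 7→13, due 14, lateness -1
J5: 13→20, due 16, lateness 4
J1: 20→31, due 15, lateness 16
Maximum = 16.
FIFO 15, EDD 11, SPT 16 → minimum 11.

11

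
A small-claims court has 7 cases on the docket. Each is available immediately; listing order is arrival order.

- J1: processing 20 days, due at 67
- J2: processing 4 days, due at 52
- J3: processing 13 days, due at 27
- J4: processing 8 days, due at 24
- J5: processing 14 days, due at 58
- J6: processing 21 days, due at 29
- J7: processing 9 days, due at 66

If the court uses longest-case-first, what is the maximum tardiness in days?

61

LPT (decreasing processing time): J6 J1 J5 J3 J7 J4 J2.
J6: 0→21, due 29, tardiness 0
J1: 21→41, due 67, tardiness 0
J5: 41→55, due 58, tardiness 0
J3: 55→68, due 27, tardiness 41
J7: 68→77, due 66, tardiness 11
J4: 77→85, due 24, tardiness 61
J2: 85→89, due 52, tardiness 37
Maximum = 61.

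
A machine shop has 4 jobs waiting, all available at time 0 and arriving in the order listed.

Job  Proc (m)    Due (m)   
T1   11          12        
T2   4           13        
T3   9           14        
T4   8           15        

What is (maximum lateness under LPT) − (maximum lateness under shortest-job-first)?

-1

LPT (decreasing processing time): T1 T3 T4 T2.
T1: 0→11, due 12, lateness -1
T3: 11→20, due 14, lateness 6
T4: 20→28, due 15, lateness 13
T2: 28→32, due 13, lateness 19
Maximum = 19.
SPT (increasing processing time): T2 T4 T3 T1.
T2: 0→4, due 13, lateness -9
T4: 4→12, due 15, lateness -3
T3: 12→21, due 14, lateness 7
T1: 21→32, due 12, lateness 20
Maximum = 20.
Difference = 19 − 20 = -1.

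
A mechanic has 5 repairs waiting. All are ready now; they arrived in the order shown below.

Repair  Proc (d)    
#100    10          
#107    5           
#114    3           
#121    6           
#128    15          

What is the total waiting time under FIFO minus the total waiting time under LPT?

-40

FIFO (arrival order): #100 #107 #114 #121 #128.
#100: waits 0, runs 0→10
#107: waits 10, runs 10→15
#114: waits 15, runs 15→18
#121: waits 18, runs 18→24
#128: waits 24, runs 24→39
Sum = 0+10+15+18+24 = 67.
LPT (decreasing processing time): #128 #100 #121 #107 #114.
#128: waits 0, runs 0→15
#100: waits 15, runs 15→25
#121: waits 25, runs 25→31
#107: waits 31, runs 31→36
#114: waits 36, runs 36→39
Sum = 0+15+25+31+36 = 107.
Difference = 67 − 107 = -40.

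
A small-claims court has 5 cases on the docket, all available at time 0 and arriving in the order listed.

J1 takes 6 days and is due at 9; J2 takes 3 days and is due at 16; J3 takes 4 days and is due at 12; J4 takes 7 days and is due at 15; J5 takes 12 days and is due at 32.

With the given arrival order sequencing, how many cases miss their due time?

2

FIFO (arrival order): J1 J2 J3 J4 J5.
J1: 0→6, due 9, tardiness 0
J2: 6→9, due 16, tardiness 0
J3: 9→13, due 12, tardiness 1
J4: 13→20, due 15, tardiness 5
J5: 20→32, due 32, tardiness 0
Late cases: 2.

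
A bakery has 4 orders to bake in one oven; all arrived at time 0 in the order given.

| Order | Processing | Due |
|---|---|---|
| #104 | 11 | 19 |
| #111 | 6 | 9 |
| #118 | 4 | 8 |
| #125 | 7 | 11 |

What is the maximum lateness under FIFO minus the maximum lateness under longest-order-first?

FIFO (arrival order): #104 #111 #118 #125.
#104: 0→11, due 19, lateness -8
#111: 11→17, due 9, lateness 8
#118: 17→21, due 8, lateness 13
#125: 21→28, due 11, lateness 17
Maximum = 17.
LPT (decreasing processing time): #104 #125 #111 #118.
#104: 0→11, due 19, lateness -8
#125: 11→18, due 11, lateness 7
#111: 18→24, due 9, lateness 15
#118: 24→28, due 8, lateness 20
Maximum = 20.
Difference = 17 − 20 = -3.

-3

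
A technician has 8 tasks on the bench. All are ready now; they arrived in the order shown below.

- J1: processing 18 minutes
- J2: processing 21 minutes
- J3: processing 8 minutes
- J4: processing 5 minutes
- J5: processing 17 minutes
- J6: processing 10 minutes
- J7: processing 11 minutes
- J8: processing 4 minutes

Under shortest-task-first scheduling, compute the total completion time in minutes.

317

SPT (increasing processing time): J8 J4 J3 J6 J7 J5 J1 J2.
J8: 0→4
J4: 4→9
J3: 9→17
J6: 17→27
J7: 27→38
J5: 38→55
J1: 55→73
J2: 73→94
Sum = 4+9+17+27+38+55+73+94 = 317.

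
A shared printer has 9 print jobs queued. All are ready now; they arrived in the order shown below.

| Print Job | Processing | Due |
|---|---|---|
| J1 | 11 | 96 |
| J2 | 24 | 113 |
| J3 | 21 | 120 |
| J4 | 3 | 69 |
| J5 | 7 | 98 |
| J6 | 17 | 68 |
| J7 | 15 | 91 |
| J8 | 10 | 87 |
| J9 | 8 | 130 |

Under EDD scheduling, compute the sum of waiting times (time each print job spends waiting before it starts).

EDD (increasing due date): J6 J4 J8 J7 J1 J5 J2 J3 J9.
J6: waits 0, runs 0→17
J4: waits 17, runs 17→20
J8: waits 20, runs 20→30
J7: waits 30, runs 30→45
J1: waits 45, runs 45→56
J5: waits 56, runs 56→63
J2: waits 63, runs 63→87
J3: waits 87, runs 87→108
J9: waits 108, runs 108→116
Sum = 0+17+20+30+45+56+63+87+108 = 426.

426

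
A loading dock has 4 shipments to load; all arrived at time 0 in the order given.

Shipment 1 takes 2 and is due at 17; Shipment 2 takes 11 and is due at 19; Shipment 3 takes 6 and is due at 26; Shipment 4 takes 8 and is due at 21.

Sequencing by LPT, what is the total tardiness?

LPT (decreasing processing time): Shipment 2 Shipment 4 Shipment 3 Shipment 1.
Shipment 2: 0→11, due 19, tardiness 0
Shipment 4: 11→19, due 21, tardiness 0
Shipment 3: 19→25, due 26, tardiness 0
Shipment 1: 25→27, due 17, tardiness 10
Sum = 0+0+0+10 = 10.

10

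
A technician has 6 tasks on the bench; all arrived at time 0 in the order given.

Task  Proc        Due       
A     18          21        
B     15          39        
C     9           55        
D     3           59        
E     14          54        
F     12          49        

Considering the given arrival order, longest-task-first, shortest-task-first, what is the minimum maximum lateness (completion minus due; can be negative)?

13

FIFO (arrival order): A B C D E F.
A: 0→18, due 21, lateness -3
B: 18→33, due 39, lateness -6
C: 33→42, due 55, lateness -13
D: 42→45, due 59, lateness -14
E: 45→59, due 54, lateness 5
F: 59→71, due 49, lateness 22
Maximum = 22.
LPT (decreasing processing time): A B E F C D.
A: 0→18, due 21, lateness -3
B: 18→33, due 39, lateness -6
E: 33→47, due 54, lateness -7
F: 47→59, due 49, lateness 10
C: 59→68, due 55, lateness 13
D: 68→71, due 59, lateness 12
Maximum = 13.
SPT (increasing processing time): D C F E B A.
D: 0→3, due 59, lateness -56
C: 3→12, due 55, lateness -43
F: 12→24, due 49, lateness -25
E: 24→38, due 54, lateness -16
B: 38→53, due 39, lateness 14
A: 53→71, due 21, lateness 50
Maximum = 50.
FIFO 22, LPT 13, SPT 50 → minimum 13.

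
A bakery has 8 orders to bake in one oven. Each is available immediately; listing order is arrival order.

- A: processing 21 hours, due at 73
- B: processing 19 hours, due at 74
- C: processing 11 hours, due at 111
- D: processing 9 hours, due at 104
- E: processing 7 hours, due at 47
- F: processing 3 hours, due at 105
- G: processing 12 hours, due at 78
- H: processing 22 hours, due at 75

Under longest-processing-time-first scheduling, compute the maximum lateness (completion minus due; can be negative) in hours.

LPT (decreasing processing time): H A B G C D E F.
H: 0→22, due 75, lateness -53
A: 22→43, due 73, lateness -30
B: 43→62, due 74, lateness -12
G: 62→74, due 78, lateness -4
C: 74→85, due 111, lateness -26
D: 85→94, due 104, lateness -10
E: 94→101, due 47, lateness 54
F: 101→104, due 105, lateness -1
Maximum = 54.

54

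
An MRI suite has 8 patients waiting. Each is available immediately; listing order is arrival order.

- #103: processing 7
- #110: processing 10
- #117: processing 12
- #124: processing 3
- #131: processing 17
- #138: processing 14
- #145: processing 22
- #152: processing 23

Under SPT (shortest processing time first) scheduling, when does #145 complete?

85

SPT (increasing processing time): #124 #103 #110 #117 #138 #131 #145 #152.
#124: 0→3
#103: 3→10
#110: 10→20
#117: 20→32
#138: 32→46
#131: 46→63
#145: 63→85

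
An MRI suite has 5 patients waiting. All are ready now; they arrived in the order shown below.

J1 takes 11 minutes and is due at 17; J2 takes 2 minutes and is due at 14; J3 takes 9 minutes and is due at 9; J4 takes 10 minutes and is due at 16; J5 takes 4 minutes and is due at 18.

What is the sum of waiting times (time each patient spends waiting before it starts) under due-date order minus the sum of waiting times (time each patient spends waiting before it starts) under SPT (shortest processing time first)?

EDD (increasing due date): J3 J2 J4 J1 J5.
J3: waits 0, runs 0→9
J2: waits 9, runs 9→11
J4: waits 11, runs 11→21
J1: waits 21, runs 21→32
J5: waits 32, runs 32→36
Sum = 0+9+11+21+32 = 73.
SPT (increasing processing time): J2 J5 J3 J4 J1.
J2: waits 0, runs 0→2
J5: waits 2, runs 2→6
J3: waits 6, runs 6→15
J4: waits 15, runs 15→25
J1: waits 25, runs 25→36
Sum = 0+2+6+15+25 = 48.
Difference = 73 − 48 = 25.

25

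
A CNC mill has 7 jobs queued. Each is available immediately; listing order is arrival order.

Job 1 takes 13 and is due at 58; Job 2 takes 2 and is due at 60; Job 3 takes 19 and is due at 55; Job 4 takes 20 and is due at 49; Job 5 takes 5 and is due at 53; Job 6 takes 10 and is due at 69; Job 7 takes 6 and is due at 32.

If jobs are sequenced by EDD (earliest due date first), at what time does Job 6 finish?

75

EDD (increasing due date): Job 7 Job 4 Job 5 Job 3 Job 1 Job 2 Job 6.
Job 7: 0→6
Job 4: 6→26
Job 5: 26→31
Job 3: 31→50
Job 1: 50→63
Job 2: 63→65
Job 6: 65→75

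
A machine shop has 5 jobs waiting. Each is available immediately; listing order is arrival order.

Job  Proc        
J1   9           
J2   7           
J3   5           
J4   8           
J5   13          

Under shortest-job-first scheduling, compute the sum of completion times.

SPT (increasing processing time): J3 J2 J4 J1 J5.
J3: 0→5
J2: 5→12
J4: 12→20
J1: 20→29
J5: 29→42
Sum = 5+12+20+29+42 = 108.

108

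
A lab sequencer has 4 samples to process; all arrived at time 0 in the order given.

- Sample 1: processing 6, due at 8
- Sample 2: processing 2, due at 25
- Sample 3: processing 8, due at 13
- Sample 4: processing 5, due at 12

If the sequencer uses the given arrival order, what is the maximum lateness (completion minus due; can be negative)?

FIFO (arrival order): Sample 1 Sample 2 Sample 3 Sample 4.
Sample 1: 0→6, due 8, lateness -2
Sample 2: 6→8, due 25, lateness -17
Sample 3: 8→16, due 13, lateness 3
Sample 4: 16→21, due 12, lateness 9
Maximum = 9.

9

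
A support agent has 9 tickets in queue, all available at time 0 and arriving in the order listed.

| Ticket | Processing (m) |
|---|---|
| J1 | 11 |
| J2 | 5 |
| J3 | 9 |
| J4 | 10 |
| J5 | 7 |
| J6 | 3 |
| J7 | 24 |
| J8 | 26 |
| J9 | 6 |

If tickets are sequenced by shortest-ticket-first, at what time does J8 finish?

SPT (increasing processing time): J6 J2 J9 J5 J3 J4 J1 J7 J8.
J6: 0→3
J2: 3→8
J9: 8→14
J5: 14→21
J3: 21→30
J4: 30→40
J1: 40→51
J7: 51→75
J8: 75→101

101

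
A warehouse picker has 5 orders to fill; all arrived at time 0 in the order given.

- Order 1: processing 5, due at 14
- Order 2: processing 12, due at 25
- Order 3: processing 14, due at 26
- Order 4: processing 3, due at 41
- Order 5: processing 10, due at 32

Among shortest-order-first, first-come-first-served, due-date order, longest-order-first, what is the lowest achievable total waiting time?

59

SPT (increasing processing time): Order 4 Order 1 Order 5 Order 2 Order 3.
Order 4: waits 0, runs 0→3
Order 1: waits 3, runs 3→8
Order 5: waits 8, runs 8→18
Order 2: waits 18, runs 18→30
Order 3: waits 30, runs 30→44
Sum = 0+3+8+18+30 = 59.
FIFO (arrival order): Order 1 Order 2 Order 3 Order 4 Order 5.
Order 1: waits 0, runs 0→5
Order 2: waits 5, runs 5→17
Order 3: waits 17, runs 17→31
Order 4: waits 31, runs 31→34
Order 5: waits 34, runs 34→44
Sum = 0+5+17+31+34 = 87.
EDD (increasing due date): Order 1 Order 2 Order 3 Order 5 Order 4.
Order 1: waits 0, runs 0→5
Order 2: waits 5, runs 5→17
Order 3: waits 17, runs 17→31
Order 5: waits 31, runs 31→41
Order 4: waits 41, runs 41→44
Sum = 0+5+17+31+41 = 94.
LPT (decreasing processing time): Order 3 Order 2 Order 5 Order 1 Order 4.
Order 3: waits 0, runs 0→14
Order 2: waits 14, runs 14→26
Order 5: waits 26, runs 26→36
Order 1: waits 36, runs 36→41
Order 4: waits 41, runs 41→44
Sum = 0+14+26+36+41 = 117.
SPT 59, FIFO 87, EDD 94, LPT 117 → minimum 59.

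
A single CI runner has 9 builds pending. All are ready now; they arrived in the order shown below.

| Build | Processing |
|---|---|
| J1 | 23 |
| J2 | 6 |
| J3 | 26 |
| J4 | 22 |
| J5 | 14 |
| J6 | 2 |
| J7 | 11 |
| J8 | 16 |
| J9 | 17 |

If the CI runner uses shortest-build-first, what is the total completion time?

SPT (increasing processing time): J6 J2 J7 J5 J8 J9 J4 J1 J3.
J6: 0→2
J2: 2→8
J7: 8→19
J5: 19→33
J8: 33→49
J9: 49→66
J4: 66→88
J1: 88→111
J3: 111→137
Sum = 2+8+19+33+49+66+88+111+137 = 513.

513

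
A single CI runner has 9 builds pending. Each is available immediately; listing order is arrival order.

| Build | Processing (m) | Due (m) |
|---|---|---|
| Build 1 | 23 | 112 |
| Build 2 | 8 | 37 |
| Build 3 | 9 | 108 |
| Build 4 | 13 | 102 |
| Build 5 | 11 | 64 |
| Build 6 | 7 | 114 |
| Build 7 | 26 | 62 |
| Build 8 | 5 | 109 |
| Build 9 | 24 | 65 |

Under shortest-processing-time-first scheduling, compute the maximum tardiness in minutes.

SPT (increasing processing time): Build 8 Build 6 Build 2 Build 3 Build 5 Build 4 Build 1 Build 9 Build 7.
Build 8: 0→5, due 109, tardiness 0
Build 6: 5→12, due 114, tardiness 0
Build 2: 12→20, due 37, tardiness 0
Build 3: 20→29, due 108, tardiness 0
Build 5: 29→40, due 64, tardiness 0
Build 4: 40→53, due 102, tardiness 0
Build 1: 53→76, due 112, tardiness 0
Build 9: 76→100, due 65, tardiness 35
Build 7: 100→126, due 62, tardiness 64
Maximum = 64.

64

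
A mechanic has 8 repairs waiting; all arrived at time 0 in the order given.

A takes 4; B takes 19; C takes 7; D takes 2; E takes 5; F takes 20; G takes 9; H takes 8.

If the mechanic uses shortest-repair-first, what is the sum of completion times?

SPT (increasing processing time): D A E C H G B F.
D: 0→2
A: 2→6
E: 6→11
C: 11→18
H: 18→26
G: 26→35
B: 35→54
F: 54→74
Sum = 2+6+11+18+26+35+54+74 = 226.

226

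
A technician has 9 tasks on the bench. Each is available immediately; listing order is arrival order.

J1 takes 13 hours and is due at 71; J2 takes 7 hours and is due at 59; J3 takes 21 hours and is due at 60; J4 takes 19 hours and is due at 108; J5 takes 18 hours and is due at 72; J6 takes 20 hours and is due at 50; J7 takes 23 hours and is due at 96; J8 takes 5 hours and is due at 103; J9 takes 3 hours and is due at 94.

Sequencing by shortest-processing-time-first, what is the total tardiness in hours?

SPT (increasing processing time): J9 J8 J2 J1 J5 J4 J6 J3 J7.
J9: 0→3, due 94, tardiness 0
J8: 3→8, due 103, tardiness 0
J2: 8→15, due 59, tardiness 0
J1: 15→28, due 71, tardiness 0
J5: 28→46, due 72, tardiness 0
J4: 46→65, due 108, tardiness 0
J6: 65→85, due 50, tardiness 35
J3: 85→106, due 60, tardiness 46
J7: 106→129, due 96, tardiness 33
Sum = 0+0+0+0+0+0+35+46+33 = 114.

114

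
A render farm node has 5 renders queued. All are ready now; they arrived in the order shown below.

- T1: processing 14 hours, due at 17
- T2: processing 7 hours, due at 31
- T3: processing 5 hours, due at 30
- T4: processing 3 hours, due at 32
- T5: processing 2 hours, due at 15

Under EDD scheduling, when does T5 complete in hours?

2

EDD (increasing due date): T5 T1 T3 T2 T4.
T5: 0→2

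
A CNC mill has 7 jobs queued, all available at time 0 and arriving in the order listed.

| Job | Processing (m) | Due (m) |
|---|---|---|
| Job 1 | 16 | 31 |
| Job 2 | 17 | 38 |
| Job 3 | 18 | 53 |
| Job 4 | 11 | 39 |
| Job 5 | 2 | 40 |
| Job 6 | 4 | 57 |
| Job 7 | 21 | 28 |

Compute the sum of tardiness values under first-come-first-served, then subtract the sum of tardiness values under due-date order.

FIFO (arrival order): Job 1 Job 2 Job 3 Job 4 Job 5 Job 6 Job 7.
Job 1: 0→16, due 31, tardiness 0
Job 2: 16→33, due 38, tardiness 0
Job 3: 33→51, due 53, tardiness 0
Job 4: 51→62, due 39, tardiness 23
Job 5: 62→64, due 40, tardiness 24
Job 6: 64→68, due 57, tardiness 11
Job 7: 68→89, due 28, tardiness 61
Sum = 0+0+0+23+24+11+61 = 119.
EDD (increasing due date): Job 7 Job 1 Job 2 Job 4 Job 5 Job 3 Job 6.
Job 7: 0→21, due 28, tardiness 0
Job 1: 21→37, due 31, tardiness 6
Job 2: 37→54, due 38, tardiness 16
Job 4: 54→65, due 39, tardiness 26
Job 5: 65→67, due 40, tardiness 27
Job 3: 67→85, due 53, tardiness 32
Job 6: 85→89, due 57, tardiness 32
Sum = 0+6+16+26+27+32+32 = 139.
Difference = 119 − 139 = -20.

-20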